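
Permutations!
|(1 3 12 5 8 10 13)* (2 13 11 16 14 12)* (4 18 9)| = |(1 3 2 13)(4 18 9)(5 8 10 11 16 14 12)| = 84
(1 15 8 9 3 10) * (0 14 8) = [14, 15, 2, 10, 4, 5, 6, 7, 9, 3, 1, 11, 12, 13, 8, 0] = (0 14 8 9 3 10 1 15)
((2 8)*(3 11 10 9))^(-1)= (2 8)(3 9 10 11)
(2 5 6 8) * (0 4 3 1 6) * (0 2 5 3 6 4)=[0, 4, 3, 1, 6, 2, 8, 7, 5]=(1 4 6 8 5 2 3)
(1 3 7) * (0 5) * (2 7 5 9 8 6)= (0 9 8 6 2 7 1 3 5)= [9, 3, 7, 5, 4, 0, 2, 1, 6, 8]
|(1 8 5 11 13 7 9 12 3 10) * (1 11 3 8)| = 9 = |(3 10 11 13 7 9 12 8 5)|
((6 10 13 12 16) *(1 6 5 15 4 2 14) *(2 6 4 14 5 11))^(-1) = (1 14 15 5 2 11 16 12 13 10 6 4) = ((1 4 6 10 13 12 16 11 2 5 15 14))^(-1)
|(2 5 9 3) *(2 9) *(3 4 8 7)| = 10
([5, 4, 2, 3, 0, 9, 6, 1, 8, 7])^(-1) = [4, 7, 2, 3, 1, 0, 6, 9, 8, 5]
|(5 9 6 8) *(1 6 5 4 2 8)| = 6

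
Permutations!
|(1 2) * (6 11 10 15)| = |(1 2)(6 11 10 15)| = 4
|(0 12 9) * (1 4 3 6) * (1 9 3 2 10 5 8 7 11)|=|(0 12 3 6 9)(1 4 2 10 5 8 7 11)|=40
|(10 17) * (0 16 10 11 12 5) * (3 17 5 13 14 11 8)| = 12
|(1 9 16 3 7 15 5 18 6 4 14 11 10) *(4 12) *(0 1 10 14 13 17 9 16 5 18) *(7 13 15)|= 40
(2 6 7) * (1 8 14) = (1 8 14)(2 6 7) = [0, 8, 6, 3, 4, 5, 7, 2, 14, 9, 10, 11, 12, 13, 1]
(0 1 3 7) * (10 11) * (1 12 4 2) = (0 12 4 2 1 3 7)(10 11) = [12, 3, 1, 7, 2, 5, 6, 0, 8, 9, 11, 10, 4]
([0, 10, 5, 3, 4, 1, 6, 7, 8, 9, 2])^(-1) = [0, 5, 10, 3, 4, 2, 6, 7, 8, 9, 1]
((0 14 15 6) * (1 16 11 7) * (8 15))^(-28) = ((0 14 8 15 6)(1 16 11 7))^(-28) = (16)(0 8 6 14 15)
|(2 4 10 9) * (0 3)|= 4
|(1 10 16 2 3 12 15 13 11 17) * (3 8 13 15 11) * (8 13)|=|(1 10 16 2 13 3 12 11 17)|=9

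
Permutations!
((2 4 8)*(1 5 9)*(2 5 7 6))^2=((1 7 6 2 4 8 5 9))^2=(1 6 4 5)(2 8 9 7)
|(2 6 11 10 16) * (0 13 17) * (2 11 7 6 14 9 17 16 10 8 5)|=10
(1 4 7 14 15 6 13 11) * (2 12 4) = (1 2 12 4 7 14 15 6 13 11) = [0, 2, 12, 3, 7, 5, 13, 14, 8, 9, 10, 1, 4, 11, 15, 6]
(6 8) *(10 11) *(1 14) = (1 14)(6 8)(10 11) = [0, 14, 2, 3, 4, 5, 8, 7, 6, 9, 11, 10, 12, 13, 1]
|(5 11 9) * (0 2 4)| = |(0 2 4)(5 11 9)| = 3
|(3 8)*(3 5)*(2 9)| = 6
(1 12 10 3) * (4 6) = (1 12 10 3)(4 6) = [0, 12, 2, 1, 6, 5, 4, 7, 8, 9, 3, 11, 10]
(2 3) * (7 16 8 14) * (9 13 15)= [0, 1, 3, 2, 4, 5, 6, 16, 14, 13, 10, 11, 12, 15, 7, 9, 8]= (2 3)(7 16 8 14)(9 13 15)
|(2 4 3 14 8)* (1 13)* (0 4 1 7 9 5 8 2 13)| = 30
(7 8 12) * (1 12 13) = [0, 12, 2, 3, 4, 5, 6, 8, 13, 9, 10, 11, 7, 1] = (1 12 7 8 13)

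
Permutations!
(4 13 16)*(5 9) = (4 13 16)(5 9) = [0, 1, 2, 3, 13, 9, 6, 7, 8, 5, 10, 11, 12, 16, 14, 15, 4]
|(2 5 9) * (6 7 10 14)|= |(2 5 9)(6 7 10 14)|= 12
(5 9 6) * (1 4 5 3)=(1 4 5 9 6 3)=[0, 4, 2, 1, 5, 9, 3, 7, 8, 6]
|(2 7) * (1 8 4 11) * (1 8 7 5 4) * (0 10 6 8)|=|(0 10 6 8 1 7 2 5 4 11)|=10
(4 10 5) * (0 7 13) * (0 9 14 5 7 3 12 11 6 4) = (0 3 12 11 6 4 10 7 13 9 14 5) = [3, 1, 2, 12, 10, 0, 4, 13, 8, 14, 7, 6, 11, 9, 5]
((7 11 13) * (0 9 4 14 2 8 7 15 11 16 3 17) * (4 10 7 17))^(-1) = ((0 9 10 7 16 3 4 14 2 8 17)(11 13 15))^(-1) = (0 17 8 2 14 4 3 16 7 10 9)(11 15 13)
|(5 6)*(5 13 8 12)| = 5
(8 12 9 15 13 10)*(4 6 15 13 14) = (4 6 15 14)(8 12 9 13 10) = [0, 1, 2, 3, 6, 5, 15, 7, 12, 13, 8, 11, 9, 10, 4, 14]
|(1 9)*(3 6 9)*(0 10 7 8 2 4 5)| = 28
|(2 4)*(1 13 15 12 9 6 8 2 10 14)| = |(1 13 15 12 9 6 8 2 4 10 14)| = 11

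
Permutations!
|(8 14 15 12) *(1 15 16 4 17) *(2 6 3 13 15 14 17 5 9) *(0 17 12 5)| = |(0 17 1 14 16 4)(2 6 3 13 15 5 9)(8 12)| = 42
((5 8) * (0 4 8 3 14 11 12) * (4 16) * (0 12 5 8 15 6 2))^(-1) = ((0 16 4 15 6 2)(3 14 11 5))^(-1) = (0 2 6 15 4 16)(3 5 11 14)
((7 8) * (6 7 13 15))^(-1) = (6 15 13 8 7)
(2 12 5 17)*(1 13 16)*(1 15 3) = (1 13 16 15 3)(2 12 5 17) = [0, 13, 12, 1, 4, 17, 6, 7, 8, 9, 10, 11, 5, 16, 14, 3, 15, 2]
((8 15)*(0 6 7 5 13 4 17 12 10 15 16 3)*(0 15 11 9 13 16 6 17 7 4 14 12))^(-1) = ((0 17)(3 15 8 6 4 7 5 16)(9 13 14 12 10 11))^(-1) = (0 17)(3 16 5 7 4 6 8 15)(9 11 10 12 14 13)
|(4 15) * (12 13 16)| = |(4 15)(12 13 16)| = 6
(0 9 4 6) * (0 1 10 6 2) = (0 9 4 2)(1 10 6) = [9, 10, 0, 3, 2, 5, 1, 7, 8, 4, 6]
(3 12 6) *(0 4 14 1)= (0 4 14 1)(3 12 6)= [4, 0, 2, 12, 14, 5, 3, 7, 8, 9, 10, 11, 6, 13, 1]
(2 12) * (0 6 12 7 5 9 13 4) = [6, 1, 7, 3, 0, 9, 12, 5, 8, 13, 10, 11, 2, 4] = (0 6 12 2 7 5 9 13 4)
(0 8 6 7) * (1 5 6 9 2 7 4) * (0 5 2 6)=[8, 2, 7, 3, 1, 0, 4, 5, 9, 6]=(0 8 9 6 4 1 2 7 5)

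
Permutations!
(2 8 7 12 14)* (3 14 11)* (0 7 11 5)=(0 7 12 5)(2 8 11 3 14)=[7, 1, 8, 14, 4, 0, 6, 12, 11, 9, 10, 3, 5, 13, 2]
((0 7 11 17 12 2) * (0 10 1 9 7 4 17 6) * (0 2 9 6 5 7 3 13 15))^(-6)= (0 17 9 13)(1 2)(3 15 4 12)(6 10)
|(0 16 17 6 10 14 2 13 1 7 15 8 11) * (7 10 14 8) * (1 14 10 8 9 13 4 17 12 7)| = |(0 16 12 7 15 1 8 11)(2 4 17 6 10 9 13 14)| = 8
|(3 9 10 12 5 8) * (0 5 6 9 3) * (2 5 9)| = 8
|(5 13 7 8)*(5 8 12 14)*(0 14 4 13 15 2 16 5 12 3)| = 28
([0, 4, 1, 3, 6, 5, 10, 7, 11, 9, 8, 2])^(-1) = (1 2 11 8 10 6 4)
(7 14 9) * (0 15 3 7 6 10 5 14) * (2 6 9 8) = (0 15 3 7)(2 6 10 5 14 8) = [15, 1, 6, 7, 4, 14, 10, 0, 2, 9, 5, 11, 12, 13, 8, 3]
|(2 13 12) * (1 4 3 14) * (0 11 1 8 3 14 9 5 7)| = 30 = |(0 11 1 4 14 8 3 9 5 7)(2 13 12)|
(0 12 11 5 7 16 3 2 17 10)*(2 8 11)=(0 12 2 17 10)(3 8 11 5 7 16)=[12, 1, 17, 8, 4, 7, 6, 16, 11, 9, 0, 5, 2, 13, 14, 15, 3, 10]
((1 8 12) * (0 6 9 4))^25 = ((0 6 9 4)(1 8 12))^25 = (0 6 9 4)(1 8 12)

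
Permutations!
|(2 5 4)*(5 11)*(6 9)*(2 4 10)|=|(2 11 5 10)(6 9)|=4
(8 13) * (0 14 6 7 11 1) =(0 14 6 7 11 1)(8 13) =[14, 0, 2, 3, 4, 5, 7, 11, 13, 9, 10, 1, 12, 8, 6]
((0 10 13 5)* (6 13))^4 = ((0 10 6 13 5))^4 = (0 5 13 6 10)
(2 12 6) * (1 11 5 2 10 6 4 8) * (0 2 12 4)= (0 2 4 8 1 11 5 12)(6 10)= [2, 11, 4, 3, 8, 12, 10, 7, 1, 9, 6, 5, 0]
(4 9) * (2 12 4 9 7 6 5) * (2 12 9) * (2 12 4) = (2 9 12)(4 7 6 5) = [0, 1, 9, 3, 7, 4, 5, 6, 8, 12, 10, 11, 2]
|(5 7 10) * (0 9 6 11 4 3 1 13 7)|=11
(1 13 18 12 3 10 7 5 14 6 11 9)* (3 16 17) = (1 13 18 12 16 17 3 10 7 5 14 6 11 9) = [0, 13, 2, 10, 4, 14, 11, 5, 8, 1, 7, 9, 16, 18, 6, 15, 17, 3, 12]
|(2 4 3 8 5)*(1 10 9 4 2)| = 7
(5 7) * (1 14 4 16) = (1 14 4 16)(5 7) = [0, 14, 2, 3, 16, 7, 6, 5, 8, 9, 10, 11, 12, 13, 4, 15, 1]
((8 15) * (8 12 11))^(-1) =((8 15 12 11))^(-1) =(8 11 12 15)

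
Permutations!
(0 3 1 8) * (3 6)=(0 6 3 1 8)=[6, 8, 2, 1, 4, 5, 3, 7, 0]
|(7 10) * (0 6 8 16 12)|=10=|(0 6 8 16 12)(7 10)|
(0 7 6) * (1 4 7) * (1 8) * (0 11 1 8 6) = [6, 4, 2, 3, 7, 5, 11, 0, 8, 9, 10, 1] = (0 6 11 1 4 7)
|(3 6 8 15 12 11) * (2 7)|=|(2 7)(3 6 8 15 12 11)|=6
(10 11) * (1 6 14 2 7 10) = [0, 6, 7, 3, 4, 5, 14, 10, 8, 9, 11, 1, 12, 13, 2] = (1 6 14 2 7 10 11)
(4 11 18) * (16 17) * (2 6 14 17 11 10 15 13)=(2 6 14 17 16 11 18 4 10 15 13)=[0, 1, 6, 3, 10, 5, 14, 7, 8, 9, 15, 18, 12, 2, 17, 13, 11, 16, 4]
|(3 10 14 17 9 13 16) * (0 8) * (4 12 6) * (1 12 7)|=70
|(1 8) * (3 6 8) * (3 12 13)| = 6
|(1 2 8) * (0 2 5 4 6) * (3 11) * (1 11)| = |(0 2 8 11 3 1 5 4 6)| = 9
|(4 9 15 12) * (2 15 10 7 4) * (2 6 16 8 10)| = 10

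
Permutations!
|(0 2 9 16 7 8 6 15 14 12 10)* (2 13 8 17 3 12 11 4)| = 16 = |(0 13 8 6 15 14 11 4 2 9 16 7 17 3 12 10)|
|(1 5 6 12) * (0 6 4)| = |(0 6 12 1 5 4)| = 6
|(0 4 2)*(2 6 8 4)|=|(0 2)(4 6 8)|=6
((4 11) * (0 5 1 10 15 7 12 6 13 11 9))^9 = ((0 5 1 10 15 7 12 6 13 11 4 9))^9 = (0 11 12 10)(1 9 13 7)(4 6 15 5)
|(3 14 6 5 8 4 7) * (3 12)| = |(3 14 6 5 8 4 7 12)| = 8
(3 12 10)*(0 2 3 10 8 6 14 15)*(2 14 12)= [14, 1, 3, 2, 4, 5, 12, 7, 6, 9, 10, 11, 8, 13, 15, 0]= (0 14 15)(2 3)(6 12 8)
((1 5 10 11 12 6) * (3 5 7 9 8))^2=((1 7 9 8 3 5 10 11 12 6))^2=(1 9 3 10 12)(5 11 6 7 8)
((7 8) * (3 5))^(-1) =((3 5)(7 8))^(-1) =(3 5)(7 8)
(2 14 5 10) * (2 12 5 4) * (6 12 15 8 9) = [0, 1, 14, 3, 2, 10, 12, 7, 9, 6, 15, 11, 5, 13, 4, 8] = (2 14 4)(5 10 15 8 9 6 12)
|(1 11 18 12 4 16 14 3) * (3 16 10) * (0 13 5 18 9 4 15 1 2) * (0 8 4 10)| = 14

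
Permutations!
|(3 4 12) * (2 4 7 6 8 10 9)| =9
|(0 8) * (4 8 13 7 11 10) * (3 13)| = |(0 3 13 7 11 10 4 8)| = 8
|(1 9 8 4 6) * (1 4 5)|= 4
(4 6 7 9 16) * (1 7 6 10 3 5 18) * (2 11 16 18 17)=(1 7 9 18)(2 11 16 4 10 3 5 17)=[0, 7, 11, 5, 10, 17, 6, 9, 8, 18, 3, 16, 12, 13, 14, 15, 4, 2, 1]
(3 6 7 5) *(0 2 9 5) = (0 2 9 5 3 6 7) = [2, 1, 9, 6, 4, 3, 7, 0, 8, 5]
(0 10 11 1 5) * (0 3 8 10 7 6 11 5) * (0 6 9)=(0 7 9)(1 6 11)(3 8 10 5)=[7, 6, 2, 8, 4, 3, 11, 9, 10, 0, 5, 1]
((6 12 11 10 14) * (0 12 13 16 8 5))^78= ((0 12 11 10 14 6 13 16 8 5))^78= (0 8 13 14 11)(5 16 6 10 12)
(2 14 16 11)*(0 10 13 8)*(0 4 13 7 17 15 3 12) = (0 10 7 17 15 3 12)(2 14 16 11)(4 13 8) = [10, 1, 14, 12, 13, 5, 6, 17, 4, 9, 7, 2, 0, 8, 16, 3, 11, 15]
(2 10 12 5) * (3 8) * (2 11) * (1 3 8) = (1 3)(2 10 12 5 11) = [0, 3, 10, 1, 4, 11, 6, 7, 8, 9, 12, 2, 5]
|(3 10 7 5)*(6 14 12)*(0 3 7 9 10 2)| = 6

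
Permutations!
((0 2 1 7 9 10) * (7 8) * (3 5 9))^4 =(0 7 10 8 9 1 5 2 3)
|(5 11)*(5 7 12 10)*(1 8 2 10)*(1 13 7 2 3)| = 12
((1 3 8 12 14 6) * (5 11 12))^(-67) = (1 12 8 6 11 3 14 5)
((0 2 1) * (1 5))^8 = (5)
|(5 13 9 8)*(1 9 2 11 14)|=|(1 9 8 5 13 2 11 14)|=8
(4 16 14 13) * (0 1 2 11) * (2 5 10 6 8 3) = (0 1 5 10 6 8 3 2 11)(4 16 14 13) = [1, 5, 11, 2, 16, 10, 8, 7, 3, 9, 6, 0, 12, 4, 13, 15, 14]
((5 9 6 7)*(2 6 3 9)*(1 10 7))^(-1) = (1 6 2 5 7 10)(3 9) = ((1 10 7 5 2 6)(3 9))^(-1)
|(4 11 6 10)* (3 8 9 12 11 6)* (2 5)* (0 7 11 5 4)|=|(0 7 11 3 8 9 12 5 2 4 6 10)|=12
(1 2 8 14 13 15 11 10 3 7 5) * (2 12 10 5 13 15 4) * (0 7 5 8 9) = (0 7 13 4 2 9)(1 12 10 3 5)(8 14 15 11) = [7, 12, 9, 5, 2, 1, 6, 13, 14, 0, 3, 8, 10, 4, 15, 11]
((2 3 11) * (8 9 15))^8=((2 3 11)(8 9 15))^8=(2 11 3)(8 15 9)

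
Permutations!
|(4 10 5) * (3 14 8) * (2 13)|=6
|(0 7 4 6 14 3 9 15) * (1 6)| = 9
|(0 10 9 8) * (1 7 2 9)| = 7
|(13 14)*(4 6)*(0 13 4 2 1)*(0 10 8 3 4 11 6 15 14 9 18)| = |(0 13 9 18)(1 10 8 3 4 15 14 11 6 2)| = 20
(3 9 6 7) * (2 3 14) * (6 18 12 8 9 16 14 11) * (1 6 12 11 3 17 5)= (1 6 7 3 16 14 2 17 5)(8 9 18 11 12)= [0, 6, 17, 16, 4, 1, 7, 3, 9, 18, 10, 12, 8, 13, 2, 15, 14, 5, 11]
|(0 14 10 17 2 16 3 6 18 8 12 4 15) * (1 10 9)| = 15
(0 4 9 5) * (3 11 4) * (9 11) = (0 3 9 5)(4 11) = [3, 1, 2, 9, 11, 0, 6, 7, 8, 5, 10, 4]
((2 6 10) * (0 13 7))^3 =((0 13 7)(2 6 10))^3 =(13)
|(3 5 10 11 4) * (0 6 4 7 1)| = 9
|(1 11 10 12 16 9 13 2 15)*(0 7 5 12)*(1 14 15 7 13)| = |(0 13 2 7 5 12 16 9 1 11 10)(14 15)| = 22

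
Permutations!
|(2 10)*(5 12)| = |(2 10)(5 12)| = 2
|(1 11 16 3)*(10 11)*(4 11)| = 6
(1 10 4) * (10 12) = (1 12 10 4) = [0, 12, 2, 3, 1, 5, 6, 7, 8, 9, 4, 11, 10]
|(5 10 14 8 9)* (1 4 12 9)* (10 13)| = 9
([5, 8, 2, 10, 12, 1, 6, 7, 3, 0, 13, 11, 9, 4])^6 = [13, 12, 2, 0, 8, 4, 6, 7, 9, 10, 5, 11, 3, 1]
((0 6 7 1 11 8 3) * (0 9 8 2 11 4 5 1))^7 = ((0 6 7)(1 4 5)(2 11)(3 9 8))^7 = (0 6 7)(1 4 5)(2 11)(3 9 8)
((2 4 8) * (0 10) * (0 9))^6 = ((0 10 9)(2 4 8))^6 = (10)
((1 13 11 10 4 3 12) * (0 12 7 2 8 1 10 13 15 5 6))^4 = (0 3 1)(2 5 10)(4 8 6)(7 15 12)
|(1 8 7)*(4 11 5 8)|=|(1 4 11 5 8 7)|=6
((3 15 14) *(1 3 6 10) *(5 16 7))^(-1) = ((1 3 15 14 6 10)(5 16 7))^(-1) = (1 10 6 14 15 3)(5 7 16)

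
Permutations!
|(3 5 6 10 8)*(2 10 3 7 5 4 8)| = 6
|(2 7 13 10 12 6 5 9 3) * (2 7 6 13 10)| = |(2 6 5 9 3 7 10 12 13)| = 9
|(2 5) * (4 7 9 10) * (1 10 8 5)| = 8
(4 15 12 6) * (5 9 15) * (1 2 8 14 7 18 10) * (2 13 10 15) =(1 13 10)(2 8 14 7 18 15 12 6 4 5 9) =[0, 13, 8, 3, 5, 9, 4, 18, 14, 2, 1, 11, 6, 10, 7, 12, 16, 17, 15]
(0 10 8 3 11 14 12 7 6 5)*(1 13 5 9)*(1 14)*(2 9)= (0 10 8 3 11 1 13 5)(2 9 14 12 7 6)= [10, 13, 9, 11, 4, 0, 2, 6, 3, 14, 8, 1, 7, 5, 12]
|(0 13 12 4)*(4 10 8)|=6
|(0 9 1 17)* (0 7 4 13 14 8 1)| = |(0 9)(1 17 7 4 13 14 8)| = 14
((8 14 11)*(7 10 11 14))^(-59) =(14)(7 10 11 8)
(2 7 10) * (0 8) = [8, 1, 7, 3, 4, 5, 6, 10, 0, 9, 2] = (0 8)(2 7 10)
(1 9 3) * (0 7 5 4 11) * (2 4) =[7, 9, 4, 1, 11, 2, 6, 5, 8, 3, 10, 0] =(0 7 5 2 4 11)(1 9 3)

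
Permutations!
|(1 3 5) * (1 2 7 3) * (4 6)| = |(2 7 3 5)(4 6)| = 4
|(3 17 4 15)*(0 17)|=5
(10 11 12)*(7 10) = [0, 1, 2, 3, 4, 5, 6, 10, 8, 9, 11, 12, 7] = (7 10 11 12)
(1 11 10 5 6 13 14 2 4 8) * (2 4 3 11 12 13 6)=(1 12 13 14 4 8)(2 3 11 10 5)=[0, 12, 3, 11, 8, 2, 6, 7, 1, 9, 5, 10, 13, 14, 4]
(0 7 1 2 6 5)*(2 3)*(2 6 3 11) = (0 7 1 11 2 3 6 5) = [7, 11, 3, 6, 4, 0, 5, 1, 8, 9, 10, 2]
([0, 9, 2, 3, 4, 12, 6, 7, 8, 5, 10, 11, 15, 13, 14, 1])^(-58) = [0, 5, 2, 3, 4, 15, 6, 7, 8, 12, 10, 11, 1, 13, 14, 9]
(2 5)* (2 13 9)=(2 5 13 9)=[0, 1, 5, 3, 4, 13, 6, 7, 8, 2, 10, 11, 12, 9]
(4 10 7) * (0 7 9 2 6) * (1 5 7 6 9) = (0 6)(1 5 7 4 10)(2 9) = [6, 5, 9, 3, 10, 7, 0, 4, 8, 2, 1]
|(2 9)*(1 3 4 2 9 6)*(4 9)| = 6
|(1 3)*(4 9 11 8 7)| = 10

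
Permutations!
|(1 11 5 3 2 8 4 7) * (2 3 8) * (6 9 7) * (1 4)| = |(1 11 5 8)(4 6 9 7)| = 4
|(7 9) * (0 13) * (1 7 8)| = 4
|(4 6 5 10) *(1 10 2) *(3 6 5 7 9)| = 20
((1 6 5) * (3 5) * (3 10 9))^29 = (1 5 3 9 10 6) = ((1 6 10 9 3 5))^29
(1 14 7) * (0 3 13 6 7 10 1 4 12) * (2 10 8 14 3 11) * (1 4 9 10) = (0 11 2 1 3 13 6 7 9 10 4 12)(8 14) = [11, 3, 1, 13, 12, 5, 7, 9, 14, 10, 4, 2, 0, 6, 8]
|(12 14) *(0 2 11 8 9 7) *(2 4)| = 14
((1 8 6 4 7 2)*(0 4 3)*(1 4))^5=(8)(2 7 4)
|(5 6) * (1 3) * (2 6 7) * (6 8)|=|(1 3)(2 8 6 5 7)|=10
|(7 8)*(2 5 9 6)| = |(2 5 9 6)(7 8)| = 4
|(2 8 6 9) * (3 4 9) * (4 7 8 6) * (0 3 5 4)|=20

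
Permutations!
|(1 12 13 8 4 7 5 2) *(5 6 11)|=10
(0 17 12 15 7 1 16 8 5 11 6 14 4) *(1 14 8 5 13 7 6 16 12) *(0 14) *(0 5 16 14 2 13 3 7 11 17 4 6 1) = (0 4 2 13 11 14 6 8 3 7 5 17)(1 12 15) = [4, 12, 13, 7, 2, 17, 8, 5, 3, 9, 10, 14, 15, 11, 6, 1, 16, 0]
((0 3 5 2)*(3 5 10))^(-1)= (0 2 5)(3 10)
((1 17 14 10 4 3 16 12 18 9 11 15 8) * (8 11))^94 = (1 16 17 12 14 18 10 9 4 8 3)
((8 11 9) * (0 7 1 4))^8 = ((0 7 1 4)(8 11 9))^8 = (8 9 11)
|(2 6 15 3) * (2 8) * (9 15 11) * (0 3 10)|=|(0 3 8 2 6 11 9 15 10)|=9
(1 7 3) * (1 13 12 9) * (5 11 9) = [0, 7, 2, 13, 4, 11, 6, 3, 8, 1, 10, 9, 5, 12] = (1 7 3 13 12 5 11 9)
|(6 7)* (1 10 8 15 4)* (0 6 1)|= |(0 6 7 1 10 8 15 4)|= 8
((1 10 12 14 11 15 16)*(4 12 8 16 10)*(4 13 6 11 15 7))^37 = (1 13 6 11 7 4 12 14 15 10 8 16)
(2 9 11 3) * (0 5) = (0 5)(2 9 11 3) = [5, 1, 9, 2, 4, 0, 6, 7, 8, 11, 10, 3]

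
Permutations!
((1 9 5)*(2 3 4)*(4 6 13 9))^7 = ((1 4 2 3 6 13 9 5))^7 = (1 5 9 13 6 3 2 4)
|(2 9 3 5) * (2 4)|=5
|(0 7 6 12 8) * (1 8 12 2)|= |(12)(0 7 6 2 1 8)|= 6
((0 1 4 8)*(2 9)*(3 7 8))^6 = (9)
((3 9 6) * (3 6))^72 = ((3 9))^72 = (9)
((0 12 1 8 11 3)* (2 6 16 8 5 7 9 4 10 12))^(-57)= (0 3 11 8 16 6 2)(1 12 10 4 9 7 5)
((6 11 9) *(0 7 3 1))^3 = (11)(0 1 3 7)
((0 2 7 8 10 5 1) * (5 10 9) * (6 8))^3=(10)(0 6 5 2 8 1 7 9)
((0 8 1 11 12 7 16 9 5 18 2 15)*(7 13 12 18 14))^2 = (0 1 18 15 8 11 2)(5 7 9 14 16)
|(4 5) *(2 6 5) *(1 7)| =|(1 7)(2 6 5 4)| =4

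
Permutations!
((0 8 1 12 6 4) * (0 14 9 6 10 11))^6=((0 8 1 12 10 11)(4 14 9 6))^6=(4 9)(6 14)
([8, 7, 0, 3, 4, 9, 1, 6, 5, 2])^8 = (0 9 8 2 5)(1 6 7)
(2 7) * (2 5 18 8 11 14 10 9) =(2 7 5 18 8 11 14 10 9) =[0, 1, 7, 3, 4, 18, 6, 5, 11, 2, 9, 14, 12, 13, 10, 15, 16, 17, 8]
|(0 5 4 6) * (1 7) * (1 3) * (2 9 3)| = |(0 5 4 6)(1 7 2 9 3)| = 20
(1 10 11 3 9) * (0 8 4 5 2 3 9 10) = (0 8 4 5 2 3 10 11 9 1) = [8, 0, 3, 10, 5, 2, 6, 7, 4, 1, 11, 9]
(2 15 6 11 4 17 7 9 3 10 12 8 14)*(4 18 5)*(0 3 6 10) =(0 3)(2 15 10 12 8 14)(4 17 7 9 6 11 18 5) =[3, 1, 15, 0, 17, 4, 11, 9, 14, 6, 12, 18, 8, 13, 2, 10, 16, 7, 5]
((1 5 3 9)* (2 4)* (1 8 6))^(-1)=((1 5 3 9 8 6)(2 4))^(-1)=(1 6 8 9 3 5)(2 4)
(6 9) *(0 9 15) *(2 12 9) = [2, 1, 12, 3, 4, 5, 15, 7, 8, 6, 10, 11, 9, 13, 14, 0] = (0 2 12 9 6 15)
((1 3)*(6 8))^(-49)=(1 3)(6 8)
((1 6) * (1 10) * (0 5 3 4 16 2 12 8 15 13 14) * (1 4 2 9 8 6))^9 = (0 9 12 14 16 2 13 4 3 15 10 5 8 6)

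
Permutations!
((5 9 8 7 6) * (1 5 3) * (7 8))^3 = (1 7)(3 9)(5 6)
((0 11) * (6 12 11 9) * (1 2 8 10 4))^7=((0 9 6 12 11)(1 2 8 10 4))^7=(0 6 11 9 12)(1 8 4 2 10)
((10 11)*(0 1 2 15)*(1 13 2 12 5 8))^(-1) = (0 15 2 13)(1 8 5 12)(10 11)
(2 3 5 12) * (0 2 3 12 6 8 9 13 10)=(0 2 12 3 5 6 8 9 13 10)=[2, 1, 12, 5, 4, 6, 8, 7, 9, 13, 0, 11, 3, 10]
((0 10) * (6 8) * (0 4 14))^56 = (14)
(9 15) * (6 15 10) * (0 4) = [4, 1, 2, 3, 0, 5, 15, 7, 8, 10, 6, 11, 12, 13, 14, 9] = (0 4)(6 15 9 10)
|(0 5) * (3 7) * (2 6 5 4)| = 10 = |(0 4 2 6 5)(3 7)|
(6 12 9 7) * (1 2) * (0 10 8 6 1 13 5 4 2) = (0 10 8 6 12 9 7 1)(2 13 5 4) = [10, 0, 13, 3, 2, 4, 12, 1, 6, 7, 8, 11, 9, 5]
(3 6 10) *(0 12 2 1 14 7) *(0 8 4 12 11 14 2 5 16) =[11, 2, 1, 6, 12, 16, 10, 8, 4, 9, 3, 14, 5, 13, 7, 15, 0] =(0 11 14 7 8 4 12 5 16)(1 2)(3 6 10)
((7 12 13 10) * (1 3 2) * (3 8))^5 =(1 8 3 2)(7 12 13 10)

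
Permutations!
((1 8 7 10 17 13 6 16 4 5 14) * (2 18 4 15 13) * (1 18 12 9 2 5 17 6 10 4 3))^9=((1 8 7 4 17 5 14 18 3)(2 12 9)(6 16 15 13 10))^9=(18)(6 10 13 15 16)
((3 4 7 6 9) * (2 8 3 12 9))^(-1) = ((2 8 3 4 7 6)(9 12))^(-1) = (2 6 7 4 3 8)(9 12)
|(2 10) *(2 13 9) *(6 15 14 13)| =7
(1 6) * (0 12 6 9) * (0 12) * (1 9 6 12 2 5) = (12)(1 6 9 2 5) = [0, 6, 5, 3, 4, 1, 9, 7, 8, 2, 10, 11, 12]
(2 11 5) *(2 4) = (2 11 5 4) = [0, 1, 11, 3, 2, 4, 6, 7, 8, 9, 10, 5]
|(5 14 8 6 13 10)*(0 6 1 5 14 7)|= 9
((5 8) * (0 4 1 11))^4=((0 4 1 11)(5 8))^4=(11)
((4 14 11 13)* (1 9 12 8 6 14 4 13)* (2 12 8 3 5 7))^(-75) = ((1 9 8 6 14 11)(2 12 3 5 7))^(-75) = (1 6)(8 11)(9 14)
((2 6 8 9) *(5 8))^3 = ((2 6 5 8 9))^3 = (2 8 6 9 5)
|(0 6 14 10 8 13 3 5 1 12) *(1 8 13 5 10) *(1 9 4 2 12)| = 42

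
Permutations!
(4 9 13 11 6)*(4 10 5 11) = (4 9 13)(5 11 6 10) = [0, 1, 2, 3, 9, 11, 10, 7, 8, 13, 5, 6, 12, 4]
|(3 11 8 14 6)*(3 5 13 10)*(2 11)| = 9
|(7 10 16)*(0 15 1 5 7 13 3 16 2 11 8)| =9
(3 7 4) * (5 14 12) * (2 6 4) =(2 6 4 3 7)(5 14 12) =[0, 1, 6, 7, 3, 14, 4, 2, 8, 9, 10, 11, 5, 13, 12]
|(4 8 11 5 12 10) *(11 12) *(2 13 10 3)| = 14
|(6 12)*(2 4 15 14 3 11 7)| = |(2 4 15 14 3 11 7)(6 12)| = 14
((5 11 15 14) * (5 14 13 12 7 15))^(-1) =(5 11)(7 12 13 15)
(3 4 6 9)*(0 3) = (0 3 4 6 9) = [3, 1, 2, 4, 6, 5, 9, 7, 8, 0]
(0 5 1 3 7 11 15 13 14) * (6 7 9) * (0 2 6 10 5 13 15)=[13, 3, 6, 9, 4, 1, 7, 11, 8, 10, 5, 0, 12, 14, 2, 15]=(15)(0 13 14 2 6 7 11)(1 3 9 10 5)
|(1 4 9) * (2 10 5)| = |(1 4 9)(2 10 5)| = 3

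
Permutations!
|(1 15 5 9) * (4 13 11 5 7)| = 8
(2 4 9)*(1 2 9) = (9)(1 2 4) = [0, 2, 4, 3, 1, 5, 6, 7, 8, 9]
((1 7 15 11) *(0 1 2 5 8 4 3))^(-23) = (0 8 11 1 4 2 7 3 5 15)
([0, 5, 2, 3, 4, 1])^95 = [0, 5, 2, 3, 4, 1]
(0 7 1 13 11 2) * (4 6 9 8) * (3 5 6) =[7, 13, 0, 5, 3, 6, 9, 1, 4, 8, 10, 2, 12, 11] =(0 7 1 13 11 2)(3 5 6 9 8 4)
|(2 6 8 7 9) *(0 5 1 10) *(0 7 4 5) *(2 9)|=8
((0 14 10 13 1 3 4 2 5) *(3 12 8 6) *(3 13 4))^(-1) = (0 5 2 4 10 14)(1 13 6 8 12)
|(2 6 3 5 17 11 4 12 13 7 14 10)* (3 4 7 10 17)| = |(2 6 4 12 13 10)(3 5)(7 14 17 11)| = 12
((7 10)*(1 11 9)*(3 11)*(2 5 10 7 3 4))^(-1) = (1 9 11 3 10 5 2 4)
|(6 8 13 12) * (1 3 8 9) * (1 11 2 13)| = 6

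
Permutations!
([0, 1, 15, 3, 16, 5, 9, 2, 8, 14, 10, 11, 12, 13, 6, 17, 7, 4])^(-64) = (2 17 16)(4 7 15)(6 14 9)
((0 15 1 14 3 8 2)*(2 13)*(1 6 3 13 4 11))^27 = (0 4 2 8 13 3 14 6 1 15 11)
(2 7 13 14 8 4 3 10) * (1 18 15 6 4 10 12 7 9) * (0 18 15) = (0 18)(1 15 6 4 3 12 7 13 14 8 10 2 9) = [18, 15, 9, 12, 3, 5, 4, 13, 10, 1, 2, 11, 7, 14, 8, 6, 16, 17, 0]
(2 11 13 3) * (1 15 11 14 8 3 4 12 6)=(1 15 11 13 4 12 6)(2 14 8 3)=[0, 15, 14, 2, 12, 5, 1, 7, 3, 9, 10, 13, 6, 4, 8, 11]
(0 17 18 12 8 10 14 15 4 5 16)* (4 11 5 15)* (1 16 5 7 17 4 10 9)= (0 4 15 11 7 17 18 12 8 9 1 16)(10 14)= [4, 16, 2, 3, 15, 5, 6, 17, 9, 1, 14, 7, 8, 13, 10, 11, 0, 18, 12]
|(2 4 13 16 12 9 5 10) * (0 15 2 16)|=5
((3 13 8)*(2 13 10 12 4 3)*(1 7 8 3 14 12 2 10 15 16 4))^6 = (1 3)(2 14)(4 10)(7 15)(8 16)(12 13)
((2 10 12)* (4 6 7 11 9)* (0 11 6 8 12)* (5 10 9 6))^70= ((0 11 6 7 5 10)(2 9 4 8 12))^70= (12)(0 5 6)(7 11 10)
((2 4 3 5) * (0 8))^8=((0 8)(2 4 3 5))^8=(8)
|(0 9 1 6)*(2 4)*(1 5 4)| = 7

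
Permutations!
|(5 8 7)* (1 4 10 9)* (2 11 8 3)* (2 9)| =10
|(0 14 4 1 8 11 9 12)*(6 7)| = |(0 14 4 1 8 11 9 12)(6 7)| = 8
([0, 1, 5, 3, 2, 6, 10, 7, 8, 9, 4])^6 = [0, 1, 5, 3, 2, 6, 10, 7, 8, 9, 4]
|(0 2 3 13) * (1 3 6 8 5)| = 8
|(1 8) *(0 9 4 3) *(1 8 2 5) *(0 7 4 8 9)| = |(1 2 5)(3 7 4)(8 9)| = 6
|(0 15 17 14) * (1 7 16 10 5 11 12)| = |(0 15 17 14)(1 7 16 10 5 11 12)| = 28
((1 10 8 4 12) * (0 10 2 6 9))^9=((0 10 8 4 12 1 2 6 9))^9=(12)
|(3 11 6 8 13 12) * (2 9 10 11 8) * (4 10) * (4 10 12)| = 5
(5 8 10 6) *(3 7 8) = (3 7 8 10 6 5) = [0, 1, 2, 7, 4, 3, 5, 8, 10, 9, 6]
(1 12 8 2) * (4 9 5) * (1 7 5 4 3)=(1 12 8 2 7 5 3)(4 9)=[0, 12, 7, 1, 9, 3, 6, 5, 2, 4, 10, 11, 8]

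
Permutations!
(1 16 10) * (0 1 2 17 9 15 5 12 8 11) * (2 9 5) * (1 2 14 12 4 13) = (0 2 17 5 4 13 1 16 10 9 15 14 12 8 11) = [2, 16, 17, 3, 13, 4, 6, 7, 11, 15, 9, 0, 8, 1, 12, 14, 10, 5]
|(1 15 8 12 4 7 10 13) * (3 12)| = 9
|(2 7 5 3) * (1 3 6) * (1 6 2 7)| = |(1 3 7 5 2)| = 5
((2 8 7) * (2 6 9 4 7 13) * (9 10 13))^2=(2 9 7 10)(4 6 13 8)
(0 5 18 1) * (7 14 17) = (0 5 18 1)(7 14 17) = [5, 0, 2, 3, 4, 18, 6, 14, 8, 9, 10, 11, 12, 13, 17, 15, 16, 7, 1]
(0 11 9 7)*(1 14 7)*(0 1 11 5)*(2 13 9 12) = (0 5)(1 14 7)(2 13 9 11 12) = [5, 14, 13, 3, 4, 0, 6, 1, 8, 11, 10, 12, 2, 9, 7]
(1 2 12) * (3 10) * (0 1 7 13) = [1, 2, 12, 10, 4, 5, 6, 13, 8, 9, 3, 11, 7, 0] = (0 1 2 12 7 13)(3 10)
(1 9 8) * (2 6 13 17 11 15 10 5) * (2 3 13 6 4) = (1 9 8)(2 4)(3 13 17 11 15 10 5) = [0, 9, 4, 13, 2, 3, 6, 7, 1, 8, 5, 15, 12, 17, 14, 10, 16, 11]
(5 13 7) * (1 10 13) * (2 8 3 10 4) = (1 4 2 8 3 10 13 7 5) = [0, 4, 8, 10, 2, 1, 6, 5, 3, 9, 13, 11, 12, 7]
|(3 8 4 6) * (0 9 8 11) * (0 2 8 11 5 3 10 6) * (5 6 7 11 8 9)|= 11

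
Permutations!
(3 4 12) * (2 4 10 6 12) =(2 4)(3 10 6 12) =[0, 1, 4, 10, 2, 5, 12, 7, 8, 9, 6, 11, 3]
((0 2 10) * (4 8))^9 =(10)(4 8)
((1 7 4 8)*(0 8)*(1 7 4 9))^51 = (0 9)(1 8)(4 7)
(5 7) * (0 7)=(0 7 5)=[7, 1, 2, 3, 4, 0, 6, 5]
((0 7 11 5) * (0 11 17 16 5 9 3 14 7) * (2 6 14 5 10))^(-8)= (2 10 16 17 7 14 6)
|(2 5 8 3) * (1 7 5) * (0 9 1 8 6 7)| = 3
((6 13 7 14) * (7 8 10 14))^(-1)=(6 14 10 8 13)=((6 13 8 10 14))^(-1)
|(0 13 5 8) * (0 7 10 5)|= 4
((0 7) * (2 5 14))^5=(0 7)(2 14 5)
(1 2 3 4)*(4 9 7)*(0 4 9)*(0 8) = (0 4 1 2 3 8)(7 9) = [4, 2, 3, 8, 1, 5, 6, 9, 0, 7]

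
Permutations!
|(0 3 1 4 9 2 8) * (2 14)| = 8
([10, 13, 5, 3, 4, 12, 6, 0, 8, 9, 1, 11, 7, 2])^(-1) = [7, 10, 13, 3, 4, 2, 6, 12, 8, 9, 0, 11, 5, 1]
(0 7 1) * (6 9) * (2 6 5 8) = (0 7 1)(2 6 9 5 8) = [7, 0, 6, 3, 4, 8, 9, 1, 2, 5]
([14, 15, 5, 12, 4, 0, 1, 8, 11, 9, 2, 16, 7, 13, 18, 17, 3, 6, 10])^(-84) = (18)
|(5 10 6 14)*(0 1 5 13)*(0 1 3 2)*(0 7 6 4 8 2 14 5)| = |(0 3 14 13 1)(2 7 6 5 10 4 8)| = 35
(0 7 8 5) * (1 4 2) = [7, 4, 1, 3, 2, 0, 6, 8, 5] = (0 7 8 5)(1 4 2)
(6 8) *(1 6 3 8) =(1 6)(3 8) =[0, 6, 2, 8, 4, 5, 1, 7, 3]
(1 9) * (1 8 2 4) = (1 9 8 2 4) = [0, 9, 4, 3, 1, 5, 6, 7, 2, 8]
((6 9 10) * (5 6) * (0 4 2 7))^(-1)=((0 4 2 7)(5 6 9 10))^(-1)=(0 7 2 4)(5 10 9 6)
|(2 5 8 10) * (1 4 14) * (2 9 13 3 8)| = |(1 4 14)(2 5)(3 8 10 9 13)| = 30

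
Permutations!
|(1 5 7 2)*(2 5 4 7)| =|(1 4 7 5 2)| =5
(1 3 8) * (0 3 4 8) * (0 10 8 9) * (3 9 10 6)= [9, 4, 2, 6, 10, 5, 3, 7, 1, 0, 8]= (0 9)(1 4 10 8)(3 6)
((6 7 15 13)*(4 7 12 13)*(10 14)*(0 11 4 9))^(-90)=((0 11 4 7 15 9)(6 12 13)(10 14))^(-90)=(15)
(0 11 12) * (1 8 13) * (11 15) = (0 15 11 12)(1 8 13) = [15, 8, 2, 3, 4, 5, 6, 7, 13, 9, 10, 12, 0, 1, 14, 11]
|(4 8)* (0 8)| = 3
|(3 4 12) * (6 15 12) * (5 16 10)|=15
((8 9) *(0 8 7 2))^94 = ((0 8 9 7 2))^94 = (0 2 7 9 8)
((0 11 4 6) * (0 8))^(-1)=((0 11 4 6 8))^(-1)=(0 8 6 4 11)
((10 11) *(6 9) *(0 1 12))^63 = (12)(6 9)(10 11)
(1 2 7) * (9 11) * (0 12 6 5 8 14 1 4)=[12, 2, 7, 3, 0, 8, 5, 4, 14, 11, 10, 9, 6, 13, 1]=(0 12 6 5 8 14 1 2 7 4)(9 11)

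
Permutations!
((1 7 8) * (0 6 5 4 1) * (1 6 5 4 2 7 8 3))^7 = (8)(4 6)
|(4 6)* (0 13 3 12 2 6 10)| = 8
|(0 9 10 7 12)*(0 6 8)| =|(0 9 10 7 12 6 8)| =7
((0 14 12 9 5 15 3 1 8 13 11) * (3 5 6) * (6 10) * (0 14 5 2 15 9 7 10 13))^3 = ((0 5 9 13 11 14 12 7 10 6 3 1 8)(2 15))^3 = (0 13 12 6 8 9 14 10 1 5 11 7 3)(2 15)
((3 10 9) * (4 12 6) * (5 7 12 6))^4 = (3 10 9)(5 7 12)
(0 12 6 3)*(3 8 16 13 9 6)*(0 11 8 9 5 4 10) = (0 12 3 11 8 16 13 5 4 10)(6 9) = [12, 1, 2, 11, 10, 4, 9, 7, 16, 6, 0, 8, 3, 5, 14, 15, 13]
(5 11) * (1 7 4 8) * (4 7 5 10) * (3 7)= (1 5 11 10 4 8)(3 7)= [0, 5, 2, 7, 8, 11, 6, 3, 1, 9, 4, 10]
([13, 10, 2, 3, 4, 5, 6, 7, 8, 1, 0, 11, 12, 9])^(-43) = [9, 0, 2, 3, 4, 5, 6, 7, 8, 10, 13, 11, 12, 1]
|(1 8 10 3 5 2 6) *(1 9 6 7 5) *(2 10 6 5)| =14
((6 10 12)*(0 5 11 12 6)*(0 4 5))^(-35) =(4 5 11 12)(6 10) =((4 5 11 12)(6 10))^(-35)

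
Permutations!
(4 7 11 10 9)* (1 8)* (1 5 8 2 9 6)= [0, 2, 9, 3, 7, 8, 1, 11, 5, 4, 6, 10]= (1 2 9 4 7 11 10 6)(5 8)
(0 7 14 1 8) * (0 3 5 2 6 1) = (0 7 14)(1 8 3 5 2 6) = [7, 8, 6, 5, 4, 2, 1, 14, 3, 9, 10, 11, 12, 13, 0]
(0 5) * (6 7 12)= (0 5)(6 7 12)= [5, 1, 2, 3, 4, 0, 7, 12, 8, 9, 10, 11, 6]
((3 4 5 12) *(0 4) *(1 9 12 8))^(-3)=(0 9 5 3 1 4 12 8)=((0 4 5 8 1 9 12 3))^(-3)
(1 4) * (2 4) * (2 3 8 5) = (1 3 8 5 2 4) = [0, 3, 4, 8, 1, 2, 6, 7, 5]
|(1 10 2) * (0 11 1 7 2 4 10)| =6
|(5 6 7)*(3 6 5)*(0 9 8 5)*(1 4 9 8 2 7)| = 21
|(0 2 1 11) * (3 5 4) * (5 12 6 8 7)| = 28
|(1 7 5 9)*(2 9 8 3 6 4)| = 9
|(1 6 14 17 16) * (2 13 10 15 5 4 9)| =|(1 6 14 17 16)(2 13 10 15 5 4 9)| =35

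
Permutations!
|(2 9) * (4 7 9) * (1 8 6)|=12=|(1 8 6)(2 4 7 9)|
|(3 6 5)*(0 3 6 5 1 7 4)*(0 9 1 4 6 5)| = 10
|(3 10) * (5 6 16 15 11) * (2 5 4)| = 14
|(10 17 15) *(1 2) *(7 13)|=|(1 2)(7 13)(10 17 15)|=6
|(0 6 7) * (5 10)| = 6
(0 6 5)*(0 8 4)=(0 6 5 8 4)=[6, 1, 2, 3, 0, 8, 5, 7, 4]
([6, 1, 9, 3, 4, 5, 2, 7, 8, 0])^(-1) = (0 9 2 6)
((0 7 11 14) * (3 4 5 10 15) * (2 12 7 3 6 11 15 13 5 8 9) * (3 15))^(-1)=(0 14 11 6 15)(2 9 8 4 3 7 12)(5 13 10)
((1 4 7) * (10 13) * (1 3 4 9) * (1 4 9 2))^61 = (1 2)(3 9 4 7)(10 13)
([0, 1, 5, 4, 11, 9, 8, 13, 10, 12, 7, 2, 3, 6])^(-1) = [0, 1, 11, 12, 3, 2, 13, 10, 6, 5, 8, 4, 9, 7]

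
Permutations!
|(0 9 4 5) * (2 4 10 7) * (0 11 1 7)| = 6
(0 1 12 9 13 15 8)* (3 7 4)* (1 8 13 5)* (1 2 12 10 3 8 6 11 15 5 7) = [6, 10, 12, 1, 8, 2, 11, 4, 0, 7, 3, 15, 9, 5, 14, 13] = (0 6 11 15 13 5 2 12 9 7 4 8)(1 10 3)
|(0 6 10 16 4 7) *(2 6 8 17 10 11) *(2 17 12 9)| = |(0 8 12 9 2 6 11 17 10 16 4 7)| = 12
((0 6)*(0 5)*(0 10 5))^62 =(10)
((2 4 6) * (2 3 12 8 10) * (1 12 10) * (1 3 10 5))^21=(1 12 8 3 5)(2 4 6 10)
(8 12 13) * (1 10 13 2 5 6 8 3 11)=(1 10 13 3 11)(2 5 6 8 12)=[0, 10, 5, 11, 4, 6, 8, 7, 12, 9, 13, 1, 2, 3]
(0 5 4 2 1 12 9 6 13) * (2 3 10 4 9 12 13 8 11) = [5, 13, 1, 10, 3, 9, 8, 7, 11, 6, 4, 2, 12, 0] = (0 5 9 6 8 11 2 1 13)(3 10 4)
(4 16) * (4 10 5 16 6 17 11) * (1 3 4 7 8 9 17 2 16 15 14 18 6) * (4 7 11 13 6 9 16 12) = (1 3 7 8 16 10 5 15 14 18 9 17 13 6 2 12 4) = [0, 3, 12, 7, 1, 15, 2, 8, 16, 17, 5, 11, 4, 6, 18, 14, 10, 13, 9]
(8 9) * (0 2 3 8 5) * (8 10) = [2, 1, 3, 10, 4, 0, 6, 7, 9, 5, 8] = (0 2 3 10 8 9 5)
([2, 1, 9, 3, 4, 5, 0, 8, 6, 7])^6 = (9)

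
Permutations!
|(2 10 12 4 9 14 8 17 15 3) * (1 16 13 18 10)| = |(1 16 13 18 10 12 4 9 14 8 17 15 3 2)| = 14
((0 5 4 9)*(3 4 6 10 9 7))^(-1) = (0 9 10 6 5)(3 7 4)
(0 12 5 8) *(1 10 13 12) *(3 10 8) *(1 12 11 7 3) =[12, 8, 2, 10, 4, 1, 6, 3, 0, 9, 13, 7, 5, 11] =(0 12 5 1 8)(3 10 13 11 7)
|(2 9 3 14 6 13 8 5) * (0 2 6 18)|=|(0 2 9 3 14 18)(5 6 13 8)|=12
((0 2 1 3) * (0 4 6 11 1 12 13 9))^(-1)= (0 9 13 12 2)(1 11 6 4 3)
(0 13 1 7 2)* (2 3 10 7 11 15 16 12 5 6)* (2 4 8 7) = [13, 11, 0, 10, 8, 6, 4, 3, 7, 9, 2, 15, 5, 1, 14, 16, 12] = (0 13 1 11 15 16 12 5 6 4 8 7 3 10 2)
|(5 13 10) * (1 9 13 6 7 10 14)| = 4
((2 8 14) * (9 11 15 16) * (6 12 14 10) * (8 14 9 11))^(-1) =(2 14)(6 10 8 9 12)(11 16 15)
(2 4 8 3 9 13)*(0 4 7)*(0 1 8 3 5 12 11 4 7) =(0 7 1 8 5 12 11 4 3 9 13 2) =[7, 8, 0, 9, 3, 12, 6, 1, 5, 13, 10, 4, 11, 2]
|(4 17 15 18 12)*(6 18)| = |(4 17 15 6 18 12)| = 6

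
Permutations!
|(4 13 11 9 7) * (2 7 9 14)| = |(2 7 4 13 11 14)| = 6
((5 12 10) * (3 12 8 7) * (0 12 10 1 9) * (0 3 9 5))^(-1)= ((0 12 1 5 8 7 9 3 10))^(-1)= (0 10 3 9 7 8 5 1 12)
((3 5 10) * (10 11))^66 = (3 11)(5 10)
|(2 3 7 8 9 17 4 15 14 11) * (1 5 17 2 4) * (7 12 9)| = 12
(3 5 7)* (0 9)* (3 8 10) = [9, 1, 2, 5, 4, 7, 6, 8, 10, 0, 3] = (0 9)(3 5 7 8 10)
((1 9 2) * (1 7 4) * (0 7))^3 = (0 1)(2 4)(7 9)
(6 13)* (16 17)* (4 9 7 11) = [0, 1, 2, 3, 9, 5, 13, 11, 8, 7, 10, 4, 12, 6, 14, 15, 17, 16] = (4 9 7 11)(6 13)(16 17)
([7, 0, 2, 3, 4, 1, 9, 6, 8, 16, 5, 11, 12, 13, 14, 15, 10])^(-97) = [1, 5, 2, 3, 4, 10, 7, 0, 8, 6, 16, 11, 12, 13, 14, 15, 9]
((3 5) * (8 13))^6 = (13)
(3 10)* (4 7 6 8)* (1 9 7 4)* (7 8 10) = (1 9 8)(3 7 6 10) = [0, 9, 2, 7, 4, 5, 10, 6, 1, 8, 3]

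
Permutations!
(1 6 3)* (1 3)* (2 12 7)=(1 6)(2 12 7)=[0, 6, 12, 3, 4, 5, 1, 2, 8, 9, 10, 11, 7]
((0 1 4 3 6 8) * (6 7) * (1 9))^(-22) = ((0 9 1 4 3 7 6 8))^(-22) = (0 1 3 6)(4 7 8 9)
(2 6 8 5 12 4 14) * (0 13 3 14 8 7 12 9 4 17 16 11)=(0 13 3 14 2 6 7 12 17 16 11)(4 8 5 9)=[13, 1, 6, 14, 8, 9, 7, 12, 5, 4, 10, 0, 17, 3, 2, 15, 11, 16]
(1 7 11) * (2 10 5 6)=[0, 7, 10, 3, 4, 6, 2, 11, 8, 9, 5, 1]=(1 7 11)(2 10 5 6)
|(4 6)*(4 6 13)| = |(4 13)| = 2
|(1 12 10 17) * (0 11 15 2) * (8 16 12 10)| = |(0 11 15 2)(1 10 17)(8 16 12)| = 12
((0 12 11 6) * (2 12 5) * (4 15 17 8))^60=((0 5 2 12 11 6)(4 15 17 8))^60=(17)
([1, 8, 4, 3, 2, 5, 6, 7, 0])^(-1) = [8, 0, 4, 3, 2, 5, 6, 7, 1]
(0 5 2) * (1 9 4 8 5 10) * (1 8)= (0 10 8 5 2)(1 9 4)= [10, 9, 0, 3, 1, 2, 6, 7, 5, 4, 8]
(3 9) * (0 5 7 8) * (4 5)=[4, 1, 2, 9, 5, 7, 6, 8, 0, 3]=(0 4 5 7 8)(3 9)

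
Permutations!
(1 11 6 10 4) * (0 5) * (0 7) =(0 5 7)(1 11 6 10 4) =[5, 11, 2, 3, 1, 7, 10, 0, 8, 9, 4, 6]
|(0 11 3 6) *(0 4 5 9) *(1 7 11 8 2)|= |(0 8 2 1 7 11 3 6 4 5 9)|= 11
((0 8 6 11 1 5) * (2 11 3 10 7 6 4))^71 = ((0 8 4 2 11 1 5)(3 10 7 6))^71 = (0 8 4 2 11 1 5)(3 6 7 10)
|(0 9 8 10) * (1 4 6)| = 12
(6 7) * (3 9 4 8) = (3 9 4 8)(6 7) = [0, 1, 2, 9, 8, 5, 7, 6, 3, 4]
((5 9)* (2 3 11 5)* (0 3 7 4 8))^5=((0 3 11 5 9 2 7 4 8))^5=(0 2 3 7 11 4 5 8 9)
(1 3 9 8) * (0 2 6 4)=(0 2 6 4)(1 3 9 8)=[2, 3, 6, 9, 0, 5, 4, 7, 1, 8]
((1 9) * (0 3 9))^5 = ((0 3 9 1))^5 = (0 3 9 1)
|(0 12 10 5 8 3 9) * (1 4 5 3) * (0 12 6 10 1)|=|(0 6 10 3 9 12 1 4 5 8)|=10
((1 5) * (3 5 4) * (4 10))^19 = (1 5 3 4 10)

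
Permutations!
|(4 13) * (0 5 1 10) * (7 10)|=|(0 5 1 7 10)(4 13)|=10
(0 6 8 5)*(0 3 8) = (0 6)(3 8 5) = [6, 1, 2, 8, 4, 3, 0, 7, 5]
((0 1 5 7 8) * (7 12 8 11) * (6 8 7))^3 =((0 1 5 12 7 11 6 8))^3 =(0 12 6 1 7 8 5 11)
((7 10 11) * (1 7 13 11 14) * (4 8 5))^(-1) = (1 14 10 7)(4 5 8)(11 13) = ((1 7 10 14)(4 8 5)(11 13))^(-1)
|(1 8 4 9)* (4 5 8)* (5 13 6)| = 12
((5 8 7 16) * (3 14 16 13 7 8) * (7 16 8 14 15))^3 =(3 13)(5 7)(8 14)(15 16)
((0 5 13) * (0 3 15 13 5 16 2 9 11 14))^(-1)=((0 16 2 9 11 14)(3 15 13))^(-1)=(0 14 11 9 2 16)(3 13 15)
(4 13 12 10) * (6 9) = (4 13 12 10)(6 9) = [0, 1, 2, 3, 13, 5, 9, 7, 8, 6, 4, 11, 10, 12]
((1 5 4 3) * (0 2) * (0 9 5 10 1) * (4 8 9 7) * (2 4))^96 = ((0 4 3)(1 10)(2 7)(5 8 9))^96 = (10)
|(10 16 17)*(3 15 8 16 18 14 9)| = 9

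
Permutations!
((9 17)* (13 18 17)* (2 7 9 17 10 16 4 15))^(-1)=((2 7 9 13 18 10 16 4 15))^(-1)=(2 15 4 16 10 18 13 9 7)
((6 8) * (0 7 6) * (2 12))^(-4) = ((0 7 6 8)(2 12))^(-4) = (12)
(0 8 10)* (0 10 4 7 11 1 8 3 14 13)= (0 3 14 13)(1 8 4 7 11)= [3, 8, 2, 14, 7, 5, 6, 11, 4, 9, 10, 1, 12, 0, 13]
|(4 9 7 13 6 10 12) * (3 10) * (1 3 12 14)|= |(1 3 10 14)(4 9 7 13 6 12)|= 12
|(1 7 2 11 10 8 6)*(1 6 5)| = |(1 7 2 11 10 8 5)| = 7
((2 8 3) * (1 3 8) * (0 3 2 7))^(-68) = ((8)(0 3 7)(1 2))^(-68) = (8)(0 3 7)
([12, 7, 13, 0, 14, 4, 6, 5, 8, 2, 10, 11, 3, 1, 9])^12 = [0, 14, 5, 3, 13, 2, 6, 9, 8, 7, 10, 11, 12, 4, 1]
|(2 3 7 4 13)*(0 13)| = 6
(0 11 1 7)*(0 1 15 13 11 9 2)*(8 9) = (0 8 9 2)(1 7)(11 15 13) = [8, 7, 0, 3, 4, 5, 6, 1, 9, 2, 10, 15, 12, 11, 14, 13]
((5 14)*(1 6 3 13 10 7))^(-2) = (14)(1 10 3)(6 7 13)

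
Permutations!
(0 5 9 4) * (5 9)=(0 9 4)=[9, 1, 2, 3, 0, 5, 6, 7, 8, 4]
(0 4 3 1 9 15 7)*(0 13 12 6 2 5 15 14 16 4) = (1 9 14 16 4 3)(2 5 15 7 13 12 6) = [0, 9, 5, 1, 3, 15, 2, 13, 8, 14, 10, 11, 6, 12, 16, 7, 4]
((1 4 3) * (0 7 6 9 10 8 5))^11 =(0 10 7 8 6 5 9)(1 3 4) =((0 7 6 9 10 8 5)(1 4 3))^11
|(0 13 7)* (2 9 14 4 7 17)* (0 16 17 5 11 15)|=35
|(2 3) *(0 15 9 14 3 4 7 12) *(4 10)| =|(0 15 9 14 3 2 10 4 7 12)| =10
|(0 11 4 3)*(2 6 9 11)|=7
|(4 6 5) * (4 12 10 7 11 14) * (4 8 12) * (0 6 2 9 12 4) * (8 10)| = 60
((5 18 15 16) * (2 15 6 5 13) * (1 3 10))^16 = (1 3 10)(5 18 6)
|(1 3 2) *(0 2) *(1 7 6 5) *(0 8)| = 8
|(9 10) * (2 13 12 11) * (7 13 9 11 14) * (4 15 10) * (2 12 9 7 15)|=5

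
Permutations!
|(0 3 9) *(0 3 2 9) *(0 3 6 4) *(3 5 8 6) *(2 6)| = |(0 6 4)(2 9 3 5 8)| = 15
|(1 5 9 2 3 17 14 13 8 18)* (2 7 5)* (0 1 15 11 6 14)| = 105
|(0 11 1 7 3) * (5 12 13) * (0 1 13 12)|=|(0 11 13 5)(1 7 3)|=12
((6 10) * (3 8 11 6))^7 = (3 11 10 8 6)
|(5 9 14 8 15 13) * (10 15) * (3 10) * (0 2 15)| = |(0 2 15 13 5 9 14 8 3 10)| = 10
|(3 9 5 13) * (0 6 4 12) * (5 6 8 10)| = |(0 8 10 5 13 3 9 6 4 12)| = 10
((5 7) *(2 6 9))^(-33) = ((2 6 9)(5 7))^(-33) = (9)(5 7)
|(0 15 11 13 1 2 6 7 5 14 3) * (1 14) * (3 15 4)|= 60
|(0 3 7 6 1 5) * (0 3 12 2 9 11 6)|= |(0 12 2 9 11 6 1 5 3 7)|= 10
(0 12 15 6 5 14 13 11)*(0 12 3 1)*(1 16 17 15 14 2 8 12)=(0 3 16 17 15 6 5 2 8 12 14 13 11 1)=[3, 0, 8, 16, 4, 2, 5, 7, 12, 9, 10, 1, 14, 11, 13, 6, 17, 15]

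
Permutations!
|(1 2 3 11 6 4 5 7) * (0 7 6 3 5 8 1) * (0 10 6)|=18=|(0 7 10 6 4 8 1 2 5)(3 11)|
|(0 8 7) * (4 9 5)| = |(0 8 7)(4 9 5)| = 3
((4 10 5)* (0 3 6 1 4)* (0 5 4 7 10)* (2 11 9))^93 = ((0 3 6 1 7 10 4)(2 11 9))^93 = (11)(0 6 7 4 3 1 10)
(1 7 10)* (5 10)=[0, 7, 2, 3, 4, 10, 6, 5, 8, 9, 1]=(1 7 5 10)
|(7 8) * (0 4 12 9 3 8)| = |(0 4 12 9 3 8 7)| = 7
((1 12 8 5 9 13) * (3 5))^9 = (1 8 5 13 12 3 9)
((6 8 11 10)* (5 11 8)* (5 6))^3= ((5 11 10))^3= (11)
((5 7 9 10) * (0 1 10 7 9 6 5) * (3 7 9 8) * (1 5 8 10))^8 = (0 10 5)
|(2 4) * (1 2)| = 3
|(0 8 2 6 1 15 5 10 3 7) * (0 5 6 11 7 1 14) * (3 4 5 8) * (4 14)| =36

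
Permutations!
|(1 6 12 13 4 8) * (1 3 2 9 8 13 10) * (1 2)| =|(1 6 12 10 2 9 8 3)(4 13)| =8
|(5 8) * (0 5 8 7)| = 3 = |(8)(0 5 7)|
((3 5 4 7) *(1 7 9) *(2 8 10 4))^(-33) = (1 5 10)(2 4 7)(3 8 9)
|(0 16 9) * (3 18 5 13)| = 12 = |(0 16 9)(3 18 5 13)|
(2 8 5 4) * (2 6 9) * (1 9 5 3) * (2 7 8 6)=(1 9 7 8 3)(2 6 5 4)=[0, 9, 6, 1, 2, 4, 5, 8, 3, 7]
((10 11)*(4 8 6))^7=((4 8 6)(10 11))^7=(4 8 6)(10 11)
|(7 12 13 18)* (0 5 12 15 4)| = |(0 5 12 13 18 7 15 4)| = 8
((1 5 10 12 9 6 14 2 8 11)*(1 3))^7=((1 5 10 12 9 6 14 2 8 11 3))^7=(1 2 12 3 14 10 11 6 5 8 9)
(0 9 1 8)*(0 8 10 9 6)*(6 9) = (0 9 1 10 6) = [9, 10, 2, 3, 4, 5, 0, 7, 8, 1, 6]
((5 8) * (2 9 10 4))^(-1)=(2 4 10 9)(5 8)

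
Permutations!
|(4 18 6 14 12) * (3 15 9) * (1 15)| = |(1 15 9 3)(4 18 6 14 12)| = 20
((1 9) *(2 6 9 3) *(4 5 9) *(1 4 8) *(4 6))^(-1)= ((1 3 2 4 5 9 6 8))^(-1)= (1 8 6 9 5 4 2 3)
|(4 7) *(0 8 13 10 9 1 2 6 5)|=18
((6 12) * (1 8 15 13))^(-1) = ((1 8 15 13)(6 12))^(-1) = (1 13 15 8)(6 12)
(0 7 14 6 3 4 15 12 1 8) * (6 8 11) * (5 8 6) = (0 7 14 6 3 4 15 12 1 11 5 8) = [7, 11, 2, 4, 15, 8, 3, 14, 0, 9, 10, 5, 1, 13, 6, 12]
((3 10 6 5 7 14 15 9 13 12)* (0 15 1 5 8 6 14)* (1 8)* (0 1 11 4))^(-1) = ((0 15 9 13 12 3 10 14 8 6 11 4)(1 5 7))^(-1) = (0 4 11 6 8 14 10 3 12 13 9 15)(1 7 5)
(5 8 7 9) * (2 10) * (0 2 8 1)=(0 2 10 8 7 9 5 1)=[2, 0, 10, 3, 4, 1, 6, 9, 7, 5, 8]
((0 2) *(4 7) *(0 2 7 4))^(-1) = (0 7)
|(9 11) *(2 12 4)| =6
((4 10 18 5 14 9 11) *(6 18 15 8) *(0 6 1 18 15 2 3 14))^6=(0 5 18 1 8 15 6)(2 10 4 11 9 14 3)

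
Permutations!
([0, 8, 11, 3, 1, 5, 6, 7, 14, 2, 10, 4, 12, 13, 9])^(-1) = (1 4 11 2 9 14 8)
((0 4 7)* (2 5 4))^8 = ((0 2 5 4 7))^8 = (0 4 2 7 5)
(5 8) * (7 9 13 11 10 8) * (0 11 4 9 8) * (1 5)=[11, 5, 2, 3, 9, 7, 6, 8, 1, 13, 0, 10, 12, 4]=(0 11 10)(1 5 7 8)(4 9 13)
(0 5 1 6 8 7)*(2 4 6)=(0 5 1 2 4 6 8 7)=[5, 2, 4, 3, 6, 1, 8, 0, 7]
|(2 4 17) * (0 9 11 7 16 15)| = 6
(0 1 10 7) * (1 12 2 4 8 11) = (0 12 2 4 8 11 1 10 7) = [12, 10, 4, 3, 8, 5, 6, 0, 11, 9, 7, 1, 2]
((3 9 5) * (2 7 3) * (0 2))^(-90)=((0 2 7 3 9 5))^(-90)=(9)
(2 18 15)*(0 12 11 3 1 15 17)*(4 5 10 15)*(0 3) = (0 12 11)(1 4 5 10 15 2 18 17 3) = [12, 4, 18, 1, 5, 10, 6, 7, 8, 9, 15, 0, 11, 13, 14, 2, 16, 3, 17]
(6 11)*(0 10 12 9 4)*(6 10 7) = [7, 1, 2, 3, 0, 5, 11, 6, 8, 4, 12, 10, 9] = (0 7 6 11 10 12 9 4)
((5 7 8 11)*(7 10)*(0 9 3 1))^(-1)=((0 9 3 1)(5 10 7 8 11))^(-1)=(0 1 3 9)(5 11 8 7 10)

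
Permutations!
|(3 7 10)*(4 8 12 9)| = 12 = |(3 7 10)(4 8 12 9)|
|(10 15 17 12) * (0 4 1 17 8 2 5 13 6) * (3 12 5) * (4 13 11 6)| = 24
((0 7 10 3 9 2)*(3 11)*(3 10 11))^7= (11)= ((0 7 11 10 3 9 2))^7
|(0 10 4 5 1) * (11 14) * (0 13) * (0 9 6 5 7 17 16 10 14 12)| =20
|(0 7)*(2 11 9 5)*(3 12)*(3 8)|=|(0 7)(2 11 9 5)(3 12 8)|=12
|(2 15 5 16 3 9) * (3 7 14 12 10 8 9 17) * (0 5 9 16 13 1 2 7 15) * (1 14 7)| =|(0 5 13 14 12 10 8 16 15 9 1 2)(3 17)| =12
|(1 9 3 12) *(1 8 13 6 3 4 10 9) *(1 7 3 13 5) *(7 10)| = |(1 10 9 4 7 3 12 8 5)(6 13)| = 18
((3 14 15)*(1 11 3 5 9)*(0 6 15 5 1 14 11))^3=((0 6 15 1)(3 11)(5 9 14))^3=(0 1 15 6)(3 11)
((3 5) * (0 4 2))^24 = (5)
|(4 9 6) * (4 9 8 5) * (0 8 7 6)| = 7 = |(0 8 5 4 7 6 9)|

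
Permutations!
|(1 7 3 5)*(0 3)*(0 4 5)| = 4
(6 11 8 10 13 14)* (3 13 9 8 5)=(3 13 14 6 11 5)(8 10 9)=[0, 1, 2, 13, 4, 3, 11, 7, 10, 8, 9, 5, 12, 14, 6]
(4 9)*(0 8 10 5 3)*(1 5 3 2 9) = (0 8 10 3)(1 5 2 9 4) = [8, 5, 9, 0, 1, 2, 6, 7, 10, 4, 3]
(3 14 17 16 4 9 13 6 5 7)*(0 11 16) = (0 11 16 4 9 13 6 5 7 3 14 17) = [11, 1, 2, 14, 9, 7, 5, 3, 8, 13, 10, 16, 12, 6, 17, 15, 4, 0]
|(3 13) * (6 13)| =3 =|(3 6 13)|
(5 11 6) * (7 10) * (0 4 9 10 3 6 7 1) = (0 4 9 10 1)(3 6 5 11 7) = [4, 0, 2, 6, 9, 11, 5, 3, 8, 10, 1, 7]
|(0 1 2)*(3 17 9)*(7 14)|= 6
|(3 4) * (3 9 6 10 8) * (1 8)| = 7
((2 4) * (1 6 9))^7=((1 6 9)(2 4))^7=(1 6 9)(2 4)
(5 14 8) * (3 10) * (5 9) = (3 10)(5 14 8 9) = [0, 1, 2, 10, 4, 14, 6, 7, 9, 5, 3, 11, 12, 13, 8]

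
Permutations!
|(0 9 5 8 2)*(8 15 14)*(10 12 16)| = |(0 9 5 15 14 8 2)(10 12 16)| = 21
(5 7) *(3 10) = (3 10)(5 7) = [0, 1, 2, 10, 4, 7, 6, 5, 8, 9, 3]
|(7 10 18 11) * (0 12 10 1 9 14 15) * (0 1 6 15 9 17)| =10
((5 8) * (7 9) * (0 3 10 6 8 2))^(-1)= ((0 3 10 6 8 5 2)(7 9))^(-1)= (0 2 5 8 6 10 3)(7 9)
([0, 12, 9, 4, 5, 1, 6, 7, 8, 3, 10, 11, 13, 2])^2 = (1 13 9 4)(2 3 5 12)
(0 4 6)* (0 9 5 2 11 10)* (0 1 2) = [4, 2, 11, 3, 6, 0, 9, 7, 8, 5, 1, 10] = (0 4 6 9 5)(1 2 11 10)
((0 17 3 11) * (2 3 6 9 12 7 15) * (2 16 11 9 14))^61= (0 17 6 14 2 3 9 12 7 15 16 11)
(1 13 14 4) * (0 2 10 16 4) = [2, 13, 10, 3, 1, 5, 6, 7, 8, 9, 16, 11, 12, 14, 0, 15, 4] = (0 2 10 16 4 1 13 14)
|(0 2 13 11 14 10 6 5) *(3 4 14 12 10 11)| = |(0 2 13 3 4 14 11 12 10 6 5)| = 11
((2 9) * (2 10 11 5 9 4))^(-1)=(2 4)(5 11 10 9)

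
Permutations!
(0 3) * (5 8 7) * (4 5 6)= (0 3)(4 5 8 7 6)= [3, 1, 2, 0, 5, 8, 4, 6, 7]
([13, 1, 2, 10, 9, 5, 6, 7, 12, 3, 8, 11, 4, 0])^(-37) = [13, 1, 2, 9, 12, 5, 6, 7, 10, 4, 3, 11, 8, 0]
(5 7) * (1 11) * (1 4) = (1 11 4)(5 7) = [0, 11, 2, 3, 1, 7, 6, 5, 8, 9, 10, 4]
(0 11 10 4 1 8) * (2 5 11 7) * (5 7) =[5, 8, 7, 3, 1, 11, 6, 2, 0, 9, 4, 10] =(0 5 11 10 4 1 8)(2 7)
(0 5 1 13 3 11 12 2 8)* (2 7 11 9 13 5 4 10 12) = (0 4 10 12 7 11 2 8)(1 5)(3 9 13) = [4, 5, 8, 9, 10, 1, 6, 11, 0, 13, 12, 2, 7, 3]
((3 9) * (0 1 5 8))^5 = ((0 1 5 8)(3 9))^5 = (0 1 5 8)(3 9)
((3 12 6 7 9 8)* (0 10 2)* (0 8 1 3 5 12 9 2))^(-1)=((0 10)(1 3 9)(2 8 5 12 6 7))^(-1)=(0 10)(1 9 3)(2 7 6 12 5 8)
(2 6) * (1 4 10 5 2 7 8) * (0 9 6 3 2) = (0 9 6 7 8 1 4 10 5)(2 3) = [9, 4, 3, 2, 10, 0, 7, 8, 1, 6, 5]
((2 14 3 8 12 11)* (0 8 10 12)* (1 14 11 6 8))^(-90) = (0 6 10 14)(1 8 12 3)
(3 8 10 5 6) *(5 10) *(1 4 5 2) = (10)(1 4 5 6 3 8 2) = [0, 4, 1, 8, 5, 6, 3, 7, 2, 9, 10]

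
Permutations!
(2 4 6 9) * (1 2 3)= (1 2 4 6 9 3)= [0, 2, 4, 1, 6, 5, 9, 7, 8, 3]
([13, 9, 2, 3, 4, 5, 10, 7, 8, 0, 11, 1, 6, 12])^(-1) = [9, 11, 2, 3, 4, 5, 12, 7, 8, 1, 6, 10, 13, 0]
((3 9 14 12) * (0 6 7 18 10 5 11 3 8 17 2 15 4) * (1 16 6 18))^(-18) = (0 17 9 10 15 12 11)(1 6)(2 14 5 4 8 3 18)(7 16) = ((0 18 10 5 11 3 9 14 12 8 17 2 15 4)(1 16 6 7))^(-18)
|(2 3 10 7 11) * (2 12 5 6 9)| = |(2 3 10 7 11 12 5 6 9)| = 9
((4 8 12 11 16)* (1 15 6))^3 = ((1 15 6)(4 8 12 11 16))^3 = (4 11 8 16 12)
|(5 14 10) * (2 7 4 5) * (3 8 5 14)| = 15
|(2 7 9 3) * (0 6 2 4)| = 7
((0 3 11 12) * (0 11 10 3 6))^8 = (12) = ((0 6)(3 10)(11 12))^8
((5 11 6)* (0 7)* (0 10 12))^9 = (0 7 10 12)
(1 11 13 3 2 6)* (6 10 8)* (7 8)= [0, 11, 10, 2, 4, 5, 1, 8, 6, 9, 7, 13, 12, 3]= (1 11 13 3 2 10 7 8 6)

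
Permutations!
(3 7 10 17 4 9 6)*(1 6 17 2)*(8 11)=(1 6 3 7 10 2)(4 9 17)(8 11)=[0, 6, 1, 7, 9, 5, 3, 10, 11, 17, 2, 8, 12, 13, 14, 15, 16, 4]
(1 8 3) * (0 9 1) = (0 9 1 8 3) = [9, 8, 2, 0, 4, 5, 6, 7, 3, 1]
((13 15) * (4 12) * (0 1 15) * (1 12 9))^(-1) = (0 13 15 1 9 4 12)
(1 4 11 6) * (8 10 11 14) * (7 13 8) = [0, 4, 2, 3, 14, 5, 1, 13, 10, 9, 11, 6, 12, 8, 7] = (1 4 14 7 13 8 10 11 6)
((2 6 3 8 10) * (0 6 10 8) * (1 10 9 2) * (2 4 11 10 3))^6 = (0 10 9)(1 4 6)(2 3 11)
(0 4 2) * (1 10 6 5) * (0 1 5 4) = (1 10 6 4 2) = [0, 10, 1, 3, 2, 5, 4, 7, 8, 9, 6]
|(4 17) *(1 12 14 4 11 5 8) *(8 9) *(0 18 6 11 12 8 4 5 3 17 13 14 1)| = 45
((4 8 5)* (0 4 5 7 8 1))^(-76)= ((0 4 1)(7 8))^(-76)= (8)(0 1 4)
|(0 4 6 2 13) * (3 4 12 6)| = |(0 12 6 2 13)(3 4)| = 10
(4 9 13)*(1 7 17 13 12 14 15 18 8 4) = (1 7 17 13)(4 9 12 14 15 18 8) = [0, 7, 2, 3, 9, 5, 6, 17, 4, 12, 10, 11, 14, 1, 15, 18, 16, 13, 8]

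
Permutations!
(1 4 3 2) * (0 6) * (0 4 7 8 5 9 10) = [6, 7, 1, 2, 3, 9, 4, 8, 5, 10, 0] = (0 6 4 3 2 1 7 8 5 9 10)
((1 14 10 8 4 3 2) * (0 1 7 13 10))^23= (0 14 1)(2 13 8 3 7 10 4)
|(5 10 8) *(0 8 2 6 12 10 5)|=4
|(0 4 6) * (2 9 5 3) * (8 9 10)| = |(0 4 6)(2 10 8 9 5 3)| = 6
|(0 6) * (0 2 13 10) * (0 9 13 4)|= 12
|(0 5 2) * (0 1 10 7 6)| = 7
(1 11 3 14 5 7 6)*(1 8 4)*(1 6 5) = [0, 11, 2, 14, 6, 7, 8, 5, 4, 9, 10, 3, 12, 13, 1] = (1 11 3 14)(4 6 8)(5 7)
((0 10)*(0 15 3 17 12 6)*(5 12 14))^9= ((0 10 15 3 17 14 5 12 6))^9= (17)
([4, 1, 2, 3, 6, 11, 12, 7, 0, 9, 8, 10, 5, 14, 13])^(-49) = [8, 1, 2, 3, 0, 12, 4, 7, 10, 9, 11, 5, 6, 14, 13]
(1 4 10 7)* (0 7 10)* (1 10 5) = [7, 4, 2, 3, 0, 1, 6, 10, 8, 9, 5] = (0 7 10 5 1 4)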